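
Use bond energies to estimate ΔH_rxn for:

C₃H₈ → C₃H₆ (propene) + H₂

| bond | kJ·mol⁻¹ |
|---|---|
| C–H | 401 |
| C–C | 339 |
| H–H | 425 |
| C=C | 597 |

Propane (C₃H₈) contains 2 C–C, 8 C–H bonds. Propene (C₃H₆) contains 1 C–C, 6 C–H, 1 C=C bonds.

Bonds broken (reactants):
  C–C: 2 × 339 = 678
  C–H: 8 × 401 = 3208
  Σ(broken) = 3886 kJ
Bonds formed (products):
  C–C: 1 × 339 = 339
  C–H: 6 × 401 = 2406
  C=C: 1 × 597 = 597
  H–H: 1 × 425 = 425
  Σ(formed) = 3767 kJ
ΔH = Σ(broken) − Σ(formed) = 3886 − 3767 = +119 kJ

ΔH ≈ +119 kJ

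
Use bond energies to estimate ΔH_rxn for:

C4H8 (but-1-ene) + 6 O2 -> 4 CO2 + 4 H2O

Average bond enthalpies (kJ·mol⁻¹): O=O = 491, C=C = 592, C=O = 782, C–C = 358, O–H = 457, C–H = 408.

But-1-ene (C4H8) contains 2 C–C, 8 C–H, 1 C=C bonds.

ΔH ≈ −2394 kJ

Bonds broken (reactants):
  C–C: 2 × 358 = 716
  C–H: 8 × 408 = 3264
  C=C: 1 × 592 = 592
  O=O: 6 × 491 = 2946
  Σ(broken) = 7518 kJ
Bonds formed (products):
  C=O: 8 × 782 = 6256
  O–H: 8 × 457 = 3656
  Σ(formed) = 9912 kJ
ΔH = Σ(broken) − Σ(formed) = 7518 − 9912 = −2394 kJ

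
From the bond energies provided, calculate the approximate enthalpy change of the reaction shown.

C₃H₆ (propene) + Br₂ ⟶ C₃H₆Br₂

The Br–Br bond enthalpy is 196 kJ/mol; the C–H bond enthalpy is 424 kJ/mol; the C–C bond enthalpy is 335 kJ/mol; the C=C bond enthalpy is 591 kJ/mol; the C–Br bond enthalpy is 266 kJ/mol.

Bonds broken (reactants):
  Br–Br: 1 × 196 = 196
  C–C: 1 × 335 = 335
  C–H: 6 × 424 = 2544
  C=C: 1 × 591 = 591
  Σ(broken) = 3666 kJ
Bonds formed (products):
  C–Br: 2 × 266 = 532
  C–C: 2 × 335 = 670
  C–H: 6 × 424 = 2544
  Σ(formed) = 3746 kJ
ΔH = Σ(broken) − Σ(formed) = 3666 − 3746 = −80 kJ

ΔH ≈ −80 kJ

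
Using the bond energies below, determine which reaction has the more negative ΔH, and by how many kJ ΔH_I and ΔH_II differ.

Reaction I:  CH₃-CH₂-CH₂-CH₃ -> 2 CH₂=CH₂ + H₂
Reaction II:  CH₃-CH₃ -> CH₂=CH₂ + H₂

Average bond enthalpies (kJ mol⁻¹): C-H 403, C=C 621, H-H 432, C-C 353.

Reaction II, by 85 kJ

Reaction I:
  Bonds broken (reactants):
    C-C: 3 × 353 = 1059
    C-H: 10 × 403 = 4030
    Σ(broken) = 5089 kJ
  Bonds formed (products):
    C-H: 8 × 403 = 3224
    C=C: 2 × 621 = 1242
    H-H: 1 × 432 = 432
    Σ(formed) = 4898 kJ
  ΔH_I = 5089 − 4898 = +191 kJ
Reaction II:
  Bonds broken (reactants):
    C-C: 1 × 353 = 353
    C-H: 6 × 403 = 2418
    Σ(broken) = 2771 kJ
  Bonds formed (products):
    C-H: 4 × 403 = 1612
    C=C: 1 × 621 = 621
    H-H: 1 × 432 = 432
    Σ(formed) = 2665 kJ
  ΔH_II = 2771 − 2665 = +106 kJ
ΔH_I − ΔH_II = +85 kJ, so reaction II has the more negative ΔH; |ΔH_I − ΔH_II| = 85 kJ.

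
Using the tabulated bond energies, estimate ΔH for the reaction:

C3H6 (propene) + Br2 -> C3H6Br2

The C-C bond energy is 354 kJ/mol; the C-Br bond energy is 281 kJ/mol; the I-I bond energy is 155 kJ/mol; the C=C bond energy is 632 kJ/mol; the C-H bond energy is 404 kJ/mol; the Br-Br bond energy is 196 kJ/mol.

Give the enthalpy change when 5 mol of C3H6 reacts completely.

Bonds broken (reactants):
  Br-Br: 1 × 196 = 196
  C-C: 1 × 354 = 354
  C-H: 6 × 404 = 2424
  C=C: 1 × 632 = 632
  Σ(broken) = 3606 kJ
Bonds formed (products):
  C-Br: 2 × 281 = 562
  C-C: 2 × 354 = 708
  C-H: 6 × 404 = 2424
  Σ(formed) = 3694 kJ
ΔH = Σ(broken) − Σ(formed) = 3606 − 3694 = −88 kJ
For 5× the reaction as written: 5 × (−88) = −440 kJ

ΔH = −440 kJ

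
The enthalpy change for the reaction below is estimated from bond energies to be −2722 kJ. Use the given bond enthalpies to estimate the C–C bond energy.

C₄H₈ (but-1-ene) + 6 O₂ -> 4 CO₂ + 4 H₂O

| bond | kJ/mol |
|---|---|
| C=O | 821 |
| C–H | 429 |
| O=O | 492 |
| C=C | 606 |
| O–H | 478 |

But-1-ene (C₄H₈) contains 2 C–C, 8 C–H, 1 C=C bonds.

D(C–C) ≈ 340 kJ/mol

Let D be the C–C bond energy.
Σ(broken) = 2×D + 8×429 + 1×606 + 6×492 = 6990 + 2D
Σ(formed) = 8×821 + 8×478 = 10392
ΔH = Σ(broken) − Σ(formed) = (6990 + 2D) − (10392) = −3402 + 2D
Setting this equal to −2722 kJ gives 2D = 680, so D = 340 kJ/mol.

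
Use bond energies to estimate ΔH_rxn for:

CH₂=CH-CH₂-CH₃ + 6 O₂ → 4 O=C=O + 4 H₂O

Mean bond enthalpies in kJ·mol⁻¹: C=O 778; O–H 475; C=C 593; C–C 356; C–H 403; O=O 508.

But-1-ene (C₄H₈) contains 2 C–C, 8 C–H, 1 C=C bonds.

Bonds broken (reactants):
  C–C: 2 × 356 = 712
  C–H: 8 × 403 = 3224
  C=C: 1 × 593 = 593
  O=O: 6 × 508 = 3048
  Σ(broken) = 7577 kJ
Bonds formed (products):
  C=O: 8 × 778 = 6224
  O–H: 8 × 475 = 3800
  Σ(formed) = 10024 kJ
ΔH = Σ(broken) − Σ(formed) = 7577 − 10024 = −2447 kJ

ΔH ≈ −2447 kJ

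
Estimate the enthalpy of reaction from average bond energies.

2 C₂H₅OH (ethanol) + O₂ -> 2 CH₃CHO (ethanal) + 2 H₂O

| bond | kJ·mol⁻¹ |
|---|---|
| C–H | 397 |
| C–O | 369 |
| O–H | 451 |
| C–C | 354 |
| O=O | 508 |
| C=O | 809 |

ΔH ≈ −480 kJ

Bonds broken (reactants):
  C–C: 2 × 354 = 708
  C–H: 10 × 397 = 3970
  C–O: 2 × 369 = 738
  O–H: 2 × 451 = 902
  O=O: 1 × 508 = 508
  Σ(broken) = 6826 kJ
Bonds formed (products):
  C–C: 2 × 354 = 708
  C–H: 8 × 397 = 3176
  C=O: 2 × 809 = 1618
  O–H: 4 × 451 = 1804
  Σ(formed) = 7306 kJ
ΔH = Σ(broken) − Σ(formed) = 6826 − 7306 = −480 kJ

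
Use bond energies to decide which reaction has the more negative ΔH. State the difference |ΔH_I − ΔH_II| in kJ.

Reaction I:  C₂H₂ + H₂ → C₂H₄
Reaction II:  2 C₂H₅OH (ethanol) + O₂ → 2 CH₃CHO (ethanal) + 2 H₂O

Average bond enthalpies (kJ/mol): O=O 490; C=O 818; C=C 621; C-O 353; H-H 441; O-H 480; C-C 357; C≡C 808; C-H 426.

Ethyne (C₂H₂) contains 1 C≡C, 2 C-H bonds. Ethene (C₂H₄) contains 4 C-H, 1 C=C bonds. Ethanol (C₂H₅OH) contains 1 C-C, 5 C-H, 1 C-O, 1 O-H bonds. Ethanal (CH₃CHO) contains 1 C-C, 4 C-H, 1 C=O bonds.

Reaction II, by 324 kJ

Reaction I:
  Bonds broken (reactants):
    C≡C: 1 × 808 = 808
    C-H: 2 × 426 = 852
    H-H: 1 × 441 = 441
    Σ(broken) = 2101 kJ
  Bonds formed (products):
    C-H: 4 × 426 = 1704
    C=C: 1 × 621 = 621
    Σ(formed) = 2325 kJ
  ΔH_I = 2101 − 2325 = −224 kJ
Reaction II:
  Bonds broken (reactants):
    C-C: 2 × 357 = 714
    C-H: 10 × 426 = 4260
    C-O: 2 × 353 = 706
    O-H: 2 × 480 = 960
    O=O: 1 × 490 = 490
    Σ(broken) = 7130 kJ
  Bonds formed (products):
    C-C: 2 × 357 = 714
    C-H: 8 × 426 = 3408
    C=O: 2 × 818 = 1636
    O-H: 4 × 480 = 1920
    Σ(formed) = 7678 kJ
  ΔH_II = 7130 − 7678 = −548 kJ
ΔH_I − ΔH_II = +324 kJ, so reaction II has the more negative ΔH; |ΔH_I − ΔH_II| = 324 kJ.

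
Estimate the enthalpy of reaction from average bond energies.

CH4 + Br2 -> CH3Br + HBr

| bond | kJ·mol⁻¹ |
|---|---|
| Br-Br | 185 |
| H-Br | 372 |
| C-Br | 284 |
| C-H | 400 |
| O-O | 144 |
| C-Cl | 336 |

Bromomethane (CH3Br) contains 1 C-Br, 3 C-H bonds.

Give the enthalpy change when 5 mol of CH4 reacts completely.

ΔH = −355 kJ

Bonds broken (reactants):
  Br-Br: 1 × 185 = 185
  C-H: 4 × 400 = 1600
  Σ(broken) = 1785 kJ
Bonds formed (products):
  C-Br: 1 × 284 = 284
  C-H: 3 × 400 = 1200
  H-Br: 1 × 372 = 372
  Σ(formed) = 1856 kJ
ΔH = Σ(broken) − Σ(formed) = 1785 − 1856 = −71 kJ
For 5× the reaction as written: 5 × (−71) = −355 kJ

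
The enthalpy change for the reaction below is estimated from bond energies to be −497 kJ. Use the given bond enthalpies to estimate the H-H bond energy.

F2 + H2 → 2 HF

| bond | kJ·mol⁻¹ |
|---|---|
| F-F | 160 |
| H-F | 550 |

Let D be the H-H bond energy.
Σ(broken) = 1×160 + 1×D = 160 + D
Σ(formed) = 2×550 = 1100
ΔH = Σ(broken) − Σ(formed) = (160 + D) − (1100) = −940 + D
Setting this equal to −497 kJ gives D = 443 kJ/mol.

D(H-H) ≈ 443 kJ/mol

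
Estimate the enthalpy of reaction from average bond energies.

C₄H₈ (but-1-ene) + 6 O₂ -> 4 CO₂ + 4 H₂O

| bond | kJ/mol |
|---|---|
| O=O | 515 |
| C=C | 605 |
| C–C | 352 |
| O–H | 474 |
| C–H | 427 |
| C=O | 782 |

Bonds broken (reactants):
  C–C: 2 × 352 = 704
  C–H: 8 × 427 = 3416
  C=C: 1 × 605 = 605
  O=O: 6 × 515 = 3090
  Σ(broken) = 7815 kJ
Bonds formed (products):
  C=O: 8 × 782 = 6256
  O–H: 8 × 474 = 3792
  Σ(formed) = 10048 kJ
ΔH = Σ(broken) − Σ(formed) = 7815 − 10048 = −2233 kJ

ΔH ≈ −2233 kJ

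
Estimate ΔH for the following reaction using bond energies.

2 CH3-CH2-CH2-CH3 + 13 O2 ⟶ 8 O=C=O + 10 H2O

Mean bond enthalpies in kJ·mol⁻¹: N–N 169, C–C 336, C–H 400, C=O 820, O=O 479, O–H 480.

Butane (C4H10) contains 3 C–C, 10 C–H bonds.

Bonds broken (reactants):
  C–C: 6 × 336 = 2016
  C–H: 20 × 400 = 8000
  O=O: 13 × 479 = 6227
  Σ(broken) = 16243 kJ
Bonds formed (products):
  C=O: 16 × 820 = 13120
  O–H: 20 × 480 = 9600
  Σ(formed) = 22720 kJ
ΔH = Σ(broken) − Σ(formed) = 16243 − 22720 = −6477 kJ

ΔH ≈ −6477 kJ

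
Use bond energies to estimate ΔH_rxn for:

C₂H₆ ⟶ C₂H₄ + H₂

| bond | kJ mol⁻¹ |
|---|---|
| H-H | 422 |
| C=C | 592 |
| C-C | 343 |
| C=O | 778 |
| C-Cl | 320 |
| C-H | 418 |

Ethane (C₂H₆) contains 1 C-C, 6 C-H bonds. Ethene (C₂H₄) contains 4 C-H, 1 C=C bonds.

ΔH ≈ +165 kJ

Bonds broken (reactants):
  C-C: 1 × 343 = 343
  C-H: 6 × 418 = 2508
  Σ(broken) = 2851 kJ
Bonds formed (products):
  C-H: 4 × 418 = 1672
  C=C: 1 × 592 = 592
  H-H: 1 × 422 = 422
  Σ(formed) = 2686 kJ
ΔH = Σ(broken) − Σ(formed) = 2851 − 2686 = +165 kJ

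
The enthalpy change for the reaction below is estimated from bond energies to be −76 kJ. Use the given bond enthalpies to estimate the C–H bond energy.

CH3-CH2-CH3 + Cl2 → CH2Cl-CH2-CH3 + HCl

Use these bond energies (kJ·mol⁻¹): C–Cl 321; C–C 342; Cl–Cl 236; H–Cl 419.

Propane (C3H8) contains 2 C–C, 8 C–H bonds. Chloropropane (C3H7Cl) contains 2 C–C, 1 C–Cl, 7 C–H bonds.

Let D be the C–H bond energy.
Σ(broken) = 2×342 + 8×D + 1×236 = 920 + 8D
Σ(formed) = 2×342 + 1×321 + 7×D + 1×419 = 1424 + 7D
ΔH = Σ(broken) − Σ(formed) = (920 + 8D) − (1424 + 7D) = −504 + D
Setting this equal to −76 kJ gives D = 428 kJ/mol.

D(C–H) ≈ 428 kJ/mol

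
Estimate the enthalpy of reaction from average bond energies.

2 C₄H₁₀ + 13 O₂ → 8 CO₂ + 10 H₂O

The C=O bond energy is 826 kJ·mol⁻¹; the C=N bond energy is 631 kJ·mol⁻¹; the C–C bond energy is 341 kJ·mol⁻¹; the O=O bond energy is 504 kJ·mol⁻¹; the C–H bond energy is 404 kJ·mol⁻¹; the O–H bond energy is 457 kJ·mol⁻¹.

Bonds broken (reactants):
  C–C: 6 × 341 = 2046
  C–H: 20 × 404 = 8080
  O=O: 13 × 504 = 6552
  Σ(broken) = 16678 kJ
Bonds formed (products):
  C=O: 16 × 826 = 13216
  O–H: 20 × 457 = 9140
  Σ(formed) = 22356 kJ
ΔH = Σ(broken) − Σ(formed) = 16678 − 22356 = −5678 kJ

ΔH ≈ −5678 kJ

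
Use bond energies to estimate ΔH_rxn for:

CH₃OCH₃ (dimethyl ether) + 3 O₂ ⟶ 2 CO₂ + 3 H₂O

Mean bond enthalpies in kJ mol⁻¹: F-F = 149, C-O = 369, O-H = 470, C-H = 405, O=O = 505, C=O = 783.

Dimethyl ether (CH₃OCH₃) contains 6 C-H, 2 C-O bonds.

ΔH ≈ −1269 kJ

Bonds broken (reactants):
  C-H: 6 × 405 = 2430
  C-O: 2 × 369 = 738
  O=O: 3 × 505 = 1515
  Σ(broken) = 4683 kJ
Bonds formed (products):
  C=O: 4 × 783 = 3132
  O-H: 6 × 470 = 2820
  Σ(formed) = 5952 kJ
ΔH = Σ(broken) − Σ(formed) = 4683 − 5952 = −1269 kJ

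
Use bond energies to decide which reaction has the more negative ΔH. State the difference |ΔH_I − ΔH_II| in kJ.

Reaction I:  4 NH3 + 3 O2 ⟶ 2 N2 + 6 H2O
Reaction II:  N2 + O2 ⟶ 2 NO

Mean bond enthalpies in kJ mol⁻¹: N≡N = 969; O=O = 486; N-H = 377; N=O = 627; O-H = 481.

Reaction I:
  Bonds broken (reactants):
    N-H: 12 × 377 = 4524
    O=O: 3 × 486 = 1458
    Σ(broken) = 5982 kJ
  Bonds formed (products):
    N≡N: 2 × 969 = 1938
    O-H: 12 × 481 = 5772
    Σ(formed) = 7710 kJ
  ΔH_I = 5982 − 7710 = −1728 kJ
Reaction II:
  Bonds broken (reactants):
    N≡N: 1 × 969 = 969
    O=O: 1 × 486 = 486
    Σ(broken) = 1455 kJ
  Bonds formed (products):
    N=O: 2 × 627 = 1254
    Σ(formed) = 1254 kJ
  ΔH_II = 1455 − 1254 = +201 kJ
ΔH_I − ΔH_II = −1929 kJ, so reaction I has the more negative ΔH; |ΔH_I − ΔH_II| = 1929 kJ.

Reaction I, by 1929 kJ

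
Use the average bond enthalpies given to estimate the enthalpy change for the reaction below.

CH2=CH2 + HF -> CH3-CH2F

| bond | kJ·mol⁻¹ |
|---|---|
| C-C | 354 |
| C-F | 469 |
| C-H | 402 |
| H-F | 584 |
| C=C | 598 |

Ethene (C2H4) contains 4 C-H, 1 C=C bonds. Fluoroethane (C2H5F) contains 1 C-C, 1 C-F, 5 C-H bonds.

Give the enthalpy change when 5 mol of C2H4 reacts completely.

Bonds broken (reactants):
  C-H: 4 × 402 = 1608
  C=C: 1 × 598 = 598
  H-F: 1 × 584 = 584
  Σ(broken) = 2790 kJ
Bonds formed (products):
  C-C: 1 × 354 = 354
  C-F: 1 × 469 = 469
  C-H: 5 × 402 = 2010
  Σ(formed) = 2833 kJ
ΔH = Σ(broken) − Σ(formed) = 2790 − 2833 = −43 kJ
For 5× the reaction as written: 5 × (−43) = −215 kJ

ΔH = −215 kJ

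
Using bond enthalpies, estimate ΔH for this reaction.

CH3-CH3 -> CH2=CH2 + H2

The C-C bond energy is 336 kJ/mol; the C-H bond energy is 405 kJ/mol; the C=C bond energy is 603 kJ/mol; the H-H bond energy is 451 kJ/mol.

Bonds broken (reactants):
  C-C: 1 × 336 = 336
  C-H: 6 × 405 = 2430
  Σ(broken) = 2766 kJ
Bonds formed (products):
  C-H: 4 × 405 = 1620
  C=C: 1 × 603 = 603
  H-H: 1 × 451 = 451
  Σ(formed) = 2674 kJ
ΔH = Σ(broken) − Σ(formed) = 2766 − 2674 = +92 kJ

ΔH ≈ +92 kJ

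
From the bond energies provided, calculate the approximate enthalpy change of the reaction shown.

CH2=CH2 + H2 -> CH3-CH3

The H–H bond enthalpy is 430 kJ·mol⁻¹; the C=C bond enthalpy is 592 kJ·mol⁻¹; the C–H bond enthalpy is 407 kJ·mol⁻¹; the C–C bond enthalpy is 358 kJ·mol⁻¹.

Bonds broken (reactants):
  C–H: 4 × 407 = 1628
  C=C: 1 × 592 = 592
  H–H: 1 × 430 = 430
  Σ(broken) = 2650 kJ
Bonds formed (products):
  C–C: 1 × 358 = 358
  C–H: 6 × 407 = 2442
  Σ(formed) = 2800 kJ
ΔH = Σ(broken) − Σ(formed) = 2650 − 2800 = −150 kJ

ΔH ≈ −150 kJ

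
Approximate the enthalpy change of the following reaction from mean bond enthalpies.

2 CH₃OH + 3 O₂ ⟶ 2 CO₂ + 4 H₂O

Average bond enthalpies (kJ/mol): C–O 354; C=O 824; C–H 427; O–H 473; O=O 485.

Bonds broken (reactants):
  C–H: 6 × 427 = 2562
  C–O: 2 × 354 = 708
  O–H: 2 × 473 = 946
  O=O: 3 × 485 = 1455
  Σ(broken) = 5671 kJ
Bonds formed (products):
  C=O: 4 × 824 = 3296
  O–H: 8 × 473 = 3784
  Σ(formed) = 7080 kJ
ΔH = Σ(broken) − Σ(formed) = 5671 − 7080 = −1409 kJ

ΔH ≈ −1409 kJ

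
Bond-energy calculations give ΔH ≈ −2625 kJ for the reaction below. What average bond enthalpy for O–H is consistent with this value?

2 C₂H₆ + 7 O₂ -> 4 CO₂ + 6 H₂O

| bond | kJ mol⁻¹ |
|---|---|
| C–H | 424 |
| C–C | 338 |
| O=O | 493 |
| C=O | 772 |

D(O–H) ≈ 472 kJ/mol

Let D be the O–H bond energy.
Σ(broken) = 2×338 + 12×424 + 7×493 = 9215
Σ(formed) = 8×772 + 12×D = 6176 + 12D
ΔH = Σ(broken) − Σ(formed) = (9215) − (6176 + 12D) = +3039 − 12D
Setting this equal to −2625 kJ gives 12D = 5664, so D = 472 kJ/mol.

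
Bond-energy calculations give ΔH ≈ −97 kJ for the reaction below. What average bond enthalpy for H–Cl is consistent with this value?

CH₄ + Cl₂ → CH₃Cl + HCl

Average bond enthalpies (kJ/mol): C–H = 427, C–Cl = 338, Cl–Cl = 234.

Let D be the H–Cl bond energy.
Σ(broken) = 4×427 + 1×234 = 1942
Σ(formed) = 1×338 + 3×427 + 1×D = 1619 + D
ΔH = Σ(broken) − Σ(formed) = (1942) − (1619 + D) = +323 − D
Setting this equal to −97 kJ gives D = 420 kJ/mol.

D(H–Cl) ≈ 420 kJ/mol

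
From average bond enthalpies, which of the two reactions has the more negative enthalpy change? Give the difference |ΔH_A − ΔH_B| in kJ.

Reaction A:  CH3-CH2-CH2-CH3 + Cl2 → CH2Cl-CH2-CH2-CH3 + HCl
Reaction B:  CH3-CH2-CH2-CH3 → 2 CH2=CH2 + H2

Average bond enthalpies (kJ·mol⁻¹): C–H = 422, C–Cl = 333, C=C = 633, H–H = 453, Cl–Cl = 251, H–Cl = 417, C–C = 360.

Reaction A, by 282 kJ

Reaction A:
  Bonds broken (reactants):
    C–C: 3 × 360 = 1080
    C–H: 10 × 422 = 4220
    Cl–Cl: 1 × 251 = 251
    Σ(broken) = 5551 kJ
  Bonds formed (products):
    C–C: 3 × 360 = 1080
    C–Cl: 1 × 333 = 333
    C–H: 9 × 422 = 3798
    H–Cl: 1 × 417 = 417
    Σ(formed) = 5628 kJ
  ΔH_A = 5551 − 5628 = −77 kJ
Reaction B:
  Bonds broken (reactants):
    C–C: 3 × 360 = 1080
    C–H: 10 × 422 = 4220
    Σ(broken) = 5300 kJ
  Bonds formed (products):
    C–H: 8 × 422 = 3376
    C=C: 2 × 633 = 1266
    H–H: 1 × 453 = 453
    Σ(formed) = 5095 kJ
  ΔH_B = 5300 − 5095 = +205 kJ
ΔH_A − ΔH_B = −282 kJ, so reaction A has the more negative ΔH; |ΔH_A − ΔH_B| = 282 kJ.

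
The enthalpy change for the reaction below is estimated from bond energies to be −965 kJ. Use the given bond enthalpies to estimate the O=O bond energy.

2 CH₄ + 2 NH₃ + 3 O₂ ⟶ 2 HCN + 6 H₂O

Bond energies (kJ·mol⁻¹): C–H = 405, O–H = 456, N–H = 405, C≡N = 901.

Let D be the O=O bond energy.
Σ(broken) = 8×405 + 6×405 + 3×D = 5670 + 3D
Σ(formed) = 2×901 + 2×405 + 12×456 = 8084
ΔH = Σ(broken) − Σ(formed) = (5670 + 3D) − (8084) = −2414 + 3D
Setting this equal to −965 kJ gives 3D = 1449, so D = 483 kJ/mol.

D(O=O) ≈ 483 kJ/mol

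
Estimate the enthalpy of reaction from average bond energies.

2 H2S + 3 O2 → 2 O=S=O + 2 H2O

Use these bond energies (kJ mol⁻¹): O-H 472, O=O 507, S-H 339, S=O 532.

ΔH ≈ −1139 kJ

Bonds broken (reactants):
  O=O: 3 × 507 = 1521
  S-H: 4 × 339 = 1356
  Σ(broken) = 2877 kJ
Bonds formed (products):
  O-H: 4 × 472 = 1888
  S=O: 4 × 532 = 2128
  Σ(formed) = 4016 kJ
ΔH = Σ(broken) − Σ(formed) = 2877 − 4016 = −1139 kJ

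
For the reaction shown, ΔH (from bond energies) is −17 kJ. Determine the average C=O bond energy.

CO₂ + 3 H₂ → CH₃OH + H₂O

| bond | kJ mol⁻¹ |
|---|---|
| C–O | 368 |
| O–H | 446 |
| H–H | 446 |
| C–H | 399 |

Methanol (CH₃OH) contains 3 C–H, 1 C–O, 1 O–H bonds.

D(C=O) ≈ 774 kJ/mol

Let D be the C=O bond energy.
Σ(broken) = 2×D + 3×446 = 1338 + 2D
Σ(formed) = 3×399 + 1×368 + 3×446 = 2903
ΔH = Σ(broken) − Σ(formed) = (1338 + 2D) − (2903) = −1565 + 2D
Setting this equal to −17 kJ gives 2D = 1548, so D = 774 kJ/mol.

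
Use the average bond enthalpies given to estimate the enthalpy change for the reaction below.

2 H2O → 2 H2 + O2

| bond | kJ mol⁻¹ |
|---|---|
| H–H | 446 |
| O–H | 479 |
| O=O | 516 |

Bonds broken (reactants):
  O–H: 4 × 479 = 1916
  Σ(broken) = 1916 kJ
Bonds formed (products):
  H–H: 2 × 446 = 892
  O=O: 1 × 516 = 516
  Σ(formed) = 1408 kJ
ΔH = Σ(broken) − Σ(formed) = 1916 − 1408 = +508 kJ

ΔH ≈ +508 kJ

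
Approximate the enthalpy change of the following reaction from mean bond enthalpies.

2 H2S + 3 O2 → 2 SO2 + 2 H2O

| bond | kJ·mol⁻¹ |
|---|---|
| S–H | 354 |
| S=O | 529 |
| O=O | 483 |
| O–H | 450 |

ΔH ≈ −1051 kJ

Bonds broken (reactants):
  O=O: 3 × 483 = 1449
  S–H: 4 × 354 = 1416
  Σ(broken) = 2865 kJ
Bonds formed (products):
  O–H: 4 × 450 = 1800
  S=O: 4 × 529 = 2116
  Σ(formed) = 3916 kJ
ΔH = Σ(broken) − Σ(formed) = 2865 − 3916 = −1051 kJ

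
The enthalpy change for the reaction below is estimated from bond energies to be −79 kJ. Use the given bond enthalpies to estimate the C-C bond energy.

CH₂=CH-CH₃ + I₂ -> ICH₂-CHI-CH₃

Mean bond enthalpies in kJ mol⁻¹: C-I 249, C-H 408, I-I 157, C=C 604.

D(C-C) ≈ 342 kJ/mol

Let D be the C-C bond energy.
Σ(broken) = 1×D + 6×408 + 1×604 + 1×157 = 3209 + D
Σ(formed) = 2×D + 6×408 + 2×249 = 2946 + 2D
ΔH = Σ(broken) − Σ(formed) = (3209 + D) − (2946 + 2D) = +263 − D
Setting this equal to −79 kJ gives D = 342 kJ/mol.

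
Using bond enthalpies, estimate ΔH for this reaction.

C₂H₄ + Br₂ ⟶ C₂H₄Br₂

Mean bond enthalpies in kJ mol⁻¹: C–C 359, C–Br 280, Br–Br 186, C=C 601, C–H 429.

ΔH ≈ −132 kJ

Bonds broken (reactants):
  Br–Br: 1 × 186 = 186
  C–H: 4 × 429 = 1716
  C=C: 1 × 601 = 601
  Σ(broken) = 2503 kJ
Bonds formed (products):
  C–Br: 2 × 280 = 560
  C–C: 1 × 359 = 359
  C–H: 4 × 429 = 1716
  Σ(formed) = 2635 kJ
ΔH = Σ(broken) − Σ(formed) = 2503 − 2635 = −132 kJ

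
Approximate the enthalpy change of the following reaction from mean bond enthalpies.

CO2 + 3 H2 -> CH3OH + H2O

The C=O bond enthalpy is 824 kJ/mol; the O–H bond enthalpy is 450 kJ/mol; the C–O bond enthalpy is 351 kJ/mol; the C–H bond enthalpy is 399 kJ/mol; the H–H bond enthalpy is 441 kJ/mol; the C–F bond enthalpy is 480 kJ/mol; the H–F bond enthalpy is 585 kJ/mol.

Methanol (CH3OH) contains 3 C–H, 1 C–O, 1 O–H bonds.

Bonds broken (reactants):
  C=O: 2 × 824 = 1648
  H–H: 3 × 441 = 1323
  Σ(broken) = 2971 kJ
Bonds formed (products):
  C–H: 3 × 399 = 1197
  C–O: 1 × 351 = 351
  O–H: 3 × 450 = 1350
  Σ(formed) = 2898 kJ
ΔH = Σ(broken) − Σ(formed) = 2971 − 2898 = +73 kJ

ΔH ≈ +73 kJ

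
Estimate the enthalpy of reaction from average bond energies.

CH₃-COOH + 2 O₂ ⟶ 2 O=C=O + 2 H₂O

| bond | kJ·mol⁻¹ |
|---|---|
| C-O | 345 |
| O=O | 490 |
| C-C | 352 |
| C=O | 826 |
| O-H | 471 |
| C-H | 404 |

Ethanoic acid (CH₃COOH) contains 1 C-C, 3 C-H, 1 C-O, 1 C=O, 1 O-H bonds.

ΔH ≈ −1002 kJ

Bonds broken (reactants):
  C-C: 1 × 352 = 352
  C-H: 3 × 404 = 1212
  C-O: 1 × 345 = 345
  C=O: 1 × 826 = 826
  O-H: 1 × 471 = 471
  O=O: 2 × 490 = 980
  Σ(broken) = 4186 kJ
Bonds formed (products):
  C=O: 4 × 826 = 3304
  O-H: 4 × 471 = 1884
  Σ(formed) = 5188 kJ
ΔH = Σ(broken) − Σ(formed) = 4186 − 5188 = −1002 kJ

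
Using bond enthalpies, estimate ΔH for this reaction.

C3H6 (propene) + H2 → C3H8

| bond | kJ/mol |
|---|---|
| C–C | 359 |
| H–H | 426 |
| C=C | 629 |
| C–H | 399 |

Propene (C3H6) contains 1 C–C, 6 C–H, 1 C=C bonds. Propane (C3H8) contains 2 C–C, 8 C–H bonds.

Bonds broken (reactants):
  C–C: 1 × 359 = 359
  C–H: 6 × 399 = 2394
  C=C: 1 × 629 = 629
  H–H: 1 × 426 = 426
  Σ(broken) = 3808 kJ
Bonds formed (products):
  C–C: 2 × 359 = 718
  C–H: 8 × 399 = 3192
  Σ(formed) = 3910 kJ
ΔH = Σ(broken) − Σ(formed) = 3808 − 3910 = −102 kJ

ΔH ≈ −102 kJ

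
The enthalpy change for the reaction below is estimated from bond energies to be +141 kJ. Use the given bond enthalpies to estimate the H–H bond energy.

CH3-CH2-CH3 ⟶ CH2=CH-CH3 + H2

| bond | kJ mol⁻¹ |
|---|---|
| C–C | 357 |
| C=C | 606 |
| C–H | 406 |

Let D be the H–H bond energy.
Σ(broken) = 2×357 + 8×406 = 3962
Σ(formed) = 1×357 + 6×406 + 1×606 + 1×D = 3399 + D
ΔH = Σ(broken) − Σ(formed) = (3962) − (3399 + D) = +563 − D
Setting this equal to +141 kJ gives D = 422 kJ/mol.

D(H–H) ≈ 422 kJ/mol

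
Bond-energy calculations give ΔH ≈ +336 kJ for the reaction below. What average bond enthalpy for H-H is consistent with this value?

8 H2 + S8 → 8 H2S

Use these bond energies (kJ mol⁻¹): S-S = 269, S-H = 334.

Let D be the H-H bond energy.
Σ(broken) = 8×D + 8×269 = 2152 + 8D
Σ(formed) = 16×334 = 5344
ΔH = Σ(broken) − Σ(formed) = (2152 + 8D) − (5344) = −3192 + 8D
Setting this equal to +336 kJ gives 8D = 3528, so D = 441 kJ/mol.

D(H-H) ≈ 441 kJ/mol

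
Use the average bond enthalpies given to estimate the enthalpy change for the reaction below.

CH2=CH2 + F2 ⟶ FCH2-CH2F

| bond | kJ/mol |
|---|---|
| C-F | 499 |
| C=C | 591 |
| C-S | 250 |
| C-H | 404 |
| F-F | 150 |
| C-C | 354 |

Bonds broken (reactants):
  C-H: 4 × 404 = 1616
  C=C: 1 × 591 = 591
  F-F: 1 × 150 = 150
  Σ(broken) = 2357 kJ
Bonds formed (products):
  C-C: 1 × 354 = 354
  C-F: 2 × 499 = 998
  C-H: 4 × 404 = 1616
  Σ(formed) = 2968 kJ
ΔH = Σ(broken) − Σ(formed) = 2357 − 2968 = −611 kJ

ΔH ≈ −611 kJ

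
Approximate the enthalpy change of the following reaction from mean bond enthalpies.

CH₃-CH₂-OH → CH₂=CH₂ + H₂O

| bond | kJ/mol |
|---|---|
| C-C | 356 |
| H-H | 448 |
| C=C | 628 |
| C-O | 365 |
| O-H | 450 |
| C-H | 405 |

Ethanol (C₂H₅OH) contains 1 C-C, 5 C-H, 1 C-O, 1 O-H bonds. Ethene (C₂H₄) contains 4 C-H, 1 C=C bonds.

Bonds broken (reactants):
  C-C: 1 × 356 = 356
  C-H: 5 × 405 = 2025
  C-O: 1 × 365 = 365
  O-H: 1 × 450 = 450
  Σ(broken) = 3196 kJ
Bonds formed (products):
  C-H: 4 × 405 = 1620
  C=C: 1 × 628 = 628
  O-H: 2 × 450 = 900
  Σ(formed) = 3148 kJ
ΔH = Σ(broken) − Σ(formed) = 3196 − 3148 = +48 kJ

ΔH ≈ +48 kJ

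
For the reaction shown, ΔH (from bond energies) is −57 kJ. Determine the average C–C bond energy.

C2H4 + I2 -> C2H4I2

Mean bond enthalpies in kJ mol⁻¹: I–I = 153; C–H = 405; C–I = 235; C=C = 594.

D(C–C) ≈ 334 kJ/mol

Let D be the C–C bond energy.
Σ(broken) = 4×405 + 1×594 + 1×153 = 2367
Σ(formed) = 1×D + 4×405 + 2×235 = 2090 + D
ΔH = Σ(broken) − Σ(formed) = (2367) − (2090 + D) = +277 − D
Setting this equal to −57 kJ gives D = 334 kJ/mol.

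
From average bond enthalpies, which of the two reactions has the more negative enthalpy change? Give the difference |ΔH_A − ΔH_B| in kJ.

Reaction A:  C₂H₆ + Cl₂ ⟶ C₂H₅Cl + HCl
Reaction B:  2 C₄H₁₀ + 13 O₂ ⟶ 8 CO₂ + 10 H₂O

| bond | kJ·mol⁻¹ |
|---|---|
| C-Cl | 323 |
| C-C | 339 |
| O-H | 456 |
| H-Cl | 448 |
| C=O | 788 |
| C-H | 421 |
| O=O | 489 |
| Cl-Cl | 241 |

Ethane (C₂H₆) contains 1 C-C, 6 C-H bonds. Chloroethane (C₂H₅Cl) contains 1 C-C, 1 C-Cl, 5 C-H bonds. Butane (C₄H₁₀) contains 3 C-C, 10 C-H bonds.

Reaction B, by 4808 kJ

Reaction A:
  Bonds broken (reactants):
    C-C: 1 × 339 = 339
    C-H: 6 × 421 = 2526
    Cl-Cl: 1 × 241 = 241
    Σ(broken) = 3106 kJ
  Bonds formed (products):
    C-C: 1 × 339 = 339
    C-Cl: 1 × 323 = 323
    C-H: 5 × 421 = 2105
    H-Cl: 1 × 448 = 448
    Σ(formed) = 3215 kJ
  ΔH_A = 3106 − 3215 = −109 kJ
Reaction B:
  Bonds broken (reactants):
    C-C: 6 × 339 = 2034
    C-H: 20 × 421 = 8420
    O=O: 13 × 489 = 6357
    Σ(broken) = 16811 kJ
  Bonds formed (products):
    C=O: 16 × 788 = 12608
    O-H: 20 × 456 = 9120
    Σ(formed) = 21728 kJ
  ΔH_B = 16811 − 21728 = −4917 kJ
ΔH_A − ΔH_B = +4808 kJ, so reaction B has the more negative ΔH; |ΔH_A − ΔH_B| = 4808 kJ.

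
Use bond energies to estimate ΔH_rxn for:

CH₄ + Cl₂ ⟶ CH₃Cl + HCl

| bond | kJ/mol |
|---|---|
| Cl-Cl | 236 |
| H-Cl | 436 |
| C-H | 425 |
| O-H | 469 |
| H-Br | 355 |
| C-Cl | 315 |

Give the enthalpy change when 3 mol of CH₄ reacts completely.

ΔH = −270 kJ

Bonds broken (reactants):
  C-H: 4 × 425 = 1700
  Cl-Cl: 1 × 236 = 236
  Σ(broken) = 1936 kJ
Bonds formed (products):
  C-Cl: 1 × 315 = 315
  C-H: 3 × 425 = 1275
  H-Cl: 1 × 436 = 436
  Σ(formed) = 2026 kJ
ΔH = Σ(broken) − Σ(formed) = 1936 − 2026 = −90 kJ
For 3× the reaction as written: 3 × (−90) = −270 kJ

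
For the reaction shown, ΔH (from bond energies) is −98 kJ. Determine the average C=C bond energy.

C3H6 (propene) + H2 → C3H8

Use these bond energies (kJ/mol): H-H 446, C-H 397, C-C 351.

Let D be the C=C bond energy.
Σ(broken) = 1×351 + 6×397 + 1×D + 1×446 = 3179 + D
Σ(formed) = 2×351 + 8×397 = 3878
ΔH = Σ(broken) − Σ(formed) = (3179 + D) − (3878) = −699 + D
Setting this equal to −98 kJ gives D = 601 kJ/mol.

D(C=C) ≈ 601 kJ/mol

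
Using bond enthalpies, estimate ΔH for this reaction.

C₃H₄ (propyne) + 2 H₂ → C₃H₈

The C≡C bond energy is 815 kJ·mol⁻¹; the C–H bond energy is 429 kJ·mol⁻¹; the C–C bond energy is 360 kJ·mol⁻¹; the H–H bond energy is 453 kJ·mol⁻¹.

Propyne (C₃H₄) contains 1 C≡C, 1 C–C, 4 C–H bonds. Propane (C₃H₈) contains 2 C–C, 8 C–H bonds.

Bonds broken (reactants):
  C≡C: 1 × 815 = 815
  C–C: 1 × 360 = 360
  C–H: 4 × 429 = 1716
  H–H: 2 × 453 = 906
  Σ(broken) = 3797 kJ
Bonds formed (products):
  C–C: 2 × 360 = 720
  C–H: 8 × 429 = 3432
  Σ(formed) = 4152 kJ
ΔH = Σ(broken) − Σ(formed) = 3797 − 4152 = −355 kJ

ΔH ≈ −355 kJ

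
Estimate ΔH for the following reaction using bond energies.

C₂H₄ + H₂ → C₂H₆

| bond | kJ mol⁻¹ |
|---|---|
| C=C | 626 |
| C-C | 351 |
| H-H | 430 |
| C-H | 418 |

ΔH ≈ −131 kJ

Bonds broken (reactants):
  C-H: 4 × 418 = 1672
  C=C: 1 × 626 = 626
  H-H: 1 × 430 = 430
  Σ(broken) = 2728 kJ
Bonds formed (products):
  C-C: 1 × 351 = 351
  C-H: 6 × 418 = 2508
  Σ(formed) = 2859 kJ
ΔH = Σ(broken) − Σ(formed) = 2728 − 2859 = −131 kJ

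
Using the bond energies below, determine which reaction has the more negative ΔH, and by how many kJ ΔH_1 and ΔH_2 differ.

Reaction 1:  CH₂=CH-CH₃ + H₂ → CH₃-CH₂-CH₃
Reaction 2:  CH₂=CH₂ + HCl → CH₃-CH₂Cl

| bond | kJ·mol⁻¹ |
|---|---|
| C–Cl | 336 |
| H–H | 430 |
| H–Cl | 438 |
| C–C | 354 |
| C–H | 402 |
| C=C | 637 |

Reaction 1, by 74 kJ

Reaction 1:
  Bonds broken (reactants):
    C–C: 1 × 354 = 354
    C–H: 6 × 402 = 2412
    C=C: 1 × 637 = 637
    H–H: 1 × 430 = 430
    Σ(broken) = 3833 kJ
  Bonds formed (products):
    C–C: 2 × 354 = 708
    C–H: 8 × 402 = 3216
    Σ(formed) = 3924 kJ
  ΔH_1 = 3833 − 3924 = −91 kJ
Reaction 2:
  Bonds broken (reactants):
    C–H: 4 × 402 = 1608
    C=C: 1 × 637 = 637
    H–Cl: 1 × 438 = 438
    Σ(broken) = 2683 kJ
  Bonds formed (products):
    C–C: 1 × 354 = 354
    C–Cl: 1 × 336 = 336
    C–H: 5 × 402 = 2010
    Σ(formed) = 2700 kJ
  ΔH_2 = 2683 − 2700 = −17 kJ
ΔH_1 − ΔH_2 = −74 kJ, so reaction 1 has the more negative ΔH; |ΔH_1 − ΔH_2| = 74 kJ.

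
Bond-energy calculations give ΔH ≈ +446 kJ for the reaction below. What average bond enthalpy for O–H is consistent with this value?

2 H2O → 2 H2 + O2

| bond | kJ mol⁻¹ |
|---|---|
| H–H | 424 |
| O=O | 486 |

Let D be the O–H bond energy.
Σ(broken) = 4×D = 4D
Σ(formed) = 2×424 + 1×486 = 1334
ΔH = Σ(broken) − Σ(formed) = (4D) − (1334) = −1334 + 4D
Setting this equal to +446 kJ gives 4D = 1780, so D = 445 kJ/mol.

D(O–H) ≈ 445 kJ/mol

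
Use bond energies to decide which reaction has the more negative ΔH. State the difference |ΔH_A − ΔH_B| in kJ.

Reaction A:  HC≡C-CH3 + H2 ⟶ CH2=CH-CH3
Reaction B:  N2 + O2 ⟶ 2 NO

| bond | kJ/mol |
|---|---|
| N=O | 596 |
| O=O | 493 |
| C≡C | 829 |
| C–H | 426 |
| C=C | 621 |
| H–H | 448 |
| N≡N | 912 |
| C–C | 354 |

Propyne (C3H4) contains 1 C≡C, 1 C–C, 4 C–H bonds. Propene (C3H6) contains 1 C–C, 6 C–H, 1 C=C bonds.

Reaction A:
  Bonds broken (reactants):
    C≡C: 1 × 829 = 829
    C–C: 1 × 354 = 354
    C–H: 4 × 426 = 1704
    H–H: 1 × 448 = 448
    Σ(broken) = 3335 kJ
  Bonds formed (products):
    C–C: 1 × 354 = 354
    C–H: 6 × 426 = 2556
    C=C: 1 × 621 = 621
    Σ(formed) = 3531 kJ
  ΔH_A = 3335 − 3531 = −196 kJ
Reaction B:
  Bonds broken (reactants):
    N≡N: 1 × 912 = 912
    O=O: 1 × 493 = 493
    Σ(broken) = 1405 kJ
  Bonds formed (products):
    N=O: 2 × 596 = 1192
    Σ(formed) = 1192 kJ
  ΔH_B = 1405 − 1192 = +213 kJ
ΔH_A − ΔH_B = −409 kJ, so reaction A has the more negative ΔH; |ΔH_A − ΔH_B| = 409 kJ.

Reaction A, by 409 kJ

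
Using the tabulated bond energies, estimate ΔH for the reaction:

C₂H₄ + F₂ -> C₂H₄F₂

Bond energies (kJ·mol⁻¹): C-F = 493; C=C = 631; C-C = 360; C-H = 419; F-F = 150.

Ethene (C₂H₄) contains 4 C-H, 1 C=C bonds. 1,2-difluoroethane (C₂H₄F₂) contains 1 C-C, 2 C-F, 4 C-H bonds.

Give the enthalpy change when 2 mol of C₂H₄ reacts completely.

ΔH = −1130 kJ

Bonds broken (reactants):
  C-H: 4 × 419 = 1676
  C=C: 1 × 631 = 631
  F-F: 1 × 150 = 150
  Σ(broken) = 2457 kJ
Bonds formed (products):
  C-C: 1 × 360 = 360
  C-F: 2 × 493 = 986
  C-H: 4 × 419 = 1676
  Σ(formed) = 3022 kJ
ΔH = Σ(broken) − Σ(formed) = 2457 − 3022 = −565 kJ
For 2× the reaction as written: 2 × (−565) = −1130 kJ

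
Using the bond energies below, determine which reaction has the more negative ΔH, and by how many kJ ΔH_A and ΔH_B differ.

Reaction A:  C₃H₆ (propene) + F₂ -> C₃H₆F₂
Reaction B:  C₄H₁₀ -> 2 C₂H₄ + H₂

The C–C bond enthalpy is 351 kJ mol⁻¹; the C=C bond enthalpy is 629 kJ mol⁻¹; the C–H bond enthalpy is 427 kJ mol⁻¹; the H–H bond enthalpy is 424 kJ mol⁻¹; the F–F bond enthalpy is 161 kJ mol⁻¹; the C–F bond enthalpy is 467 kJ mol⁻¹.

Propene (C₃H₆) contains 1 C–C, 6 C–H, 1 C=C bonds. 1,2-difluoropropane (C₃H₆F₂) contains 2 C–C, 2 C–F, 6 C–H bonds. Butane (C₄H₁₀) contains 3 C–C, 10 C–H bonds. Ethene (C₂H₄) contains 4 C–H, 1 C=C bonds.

Reaction A:
  Bonds broken (reactants):
    C–C: 1 × 351 = 351
    C–H: 6 × 427 = 2562
    C=C: 1 × 629 = 629
    F–F: 1 × 161 = 161
    Σ(broken) = 3703 kJ
  Bonds formed (products):
    C–C: 2 × 351 = 702
    C–F: 2 × 467 = 934
    C–H: 6 × 427 = 2562
    Σ(formed) = 4198 kJ
  ΔH_A = 3703 − 4198 = −495 kJ
Reaction B:
  Bonds broken (reactants):
    C–C: 3 × 351 = 1053
    C–H: 10 × 427 = 4270
    Σ(broken) = 5323 kJ
  Bonds formed (products):
    C–H: 8 × 427 = 3416
    C=C: 2 × 629 = 1258
    H–H: 1 × 424 = 424
    Σ(formed) = 5098 kJ
  ΔH_B = 5323 − 5098 = +225 kJ
ΔH_A − ΔH_B = −720 kJ, so reaction A has the more negative ΔH; |ΔH_A − ΔH_B| = 720 kJ.

Reaction A, by 720 kJ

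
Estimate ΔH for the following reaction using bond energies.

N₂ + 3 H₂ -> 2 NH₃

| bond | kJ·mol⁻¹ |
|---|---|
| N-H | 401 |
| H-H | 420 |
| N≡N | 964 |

Bonds broken (reactants):
  H-H: 3 × 420 = 1260
  N≡N: 1 × 964 = 964
  Σ(broken) = 2224 kJ
Bonds formed (products):
  N-H: 6 × 401 = 2406
  Σ(formed) = 2406 kJ
ΔH = Σ(broken) − Σ(formed) = 2224 − 2406 = −182 kJ

ΔH ≈ −182 kJ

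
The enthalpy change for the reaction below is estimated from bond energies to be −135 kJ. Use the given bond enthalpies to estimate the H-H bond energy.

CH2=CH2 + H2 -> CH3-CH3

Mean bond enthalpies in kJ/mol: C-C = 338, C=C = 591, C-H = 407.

Let D be the H-H bond energy.
Σ(broken) = 4×407 + 1×591 + 1×D = 2219 + D
Σ(formed) = 1×338 + 6×407 = 2780
ΔH = Σ(broken) − Σ(formed) = (2219 + D) − (2780) = −561 + D
Setting this equal to −135 kJ gives D = 426 kJ/mol.

D(H-H) ≈ 426 kJ/mol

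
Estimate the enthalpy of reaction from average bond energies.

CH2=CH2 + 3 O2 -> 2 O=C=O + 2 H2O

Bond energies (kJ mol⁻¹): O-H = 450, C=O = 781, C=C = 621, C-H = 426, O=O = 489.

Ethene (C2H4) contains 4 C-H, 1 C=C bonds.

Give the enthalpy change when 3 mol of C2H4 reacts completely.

ΔH = −3396 kJ

Bonds broken (reactants):
  C-H: 4 × 426 = 1704
  C=C: 1 × 621 = 621
  O=O: 3 × 489 = 1467
  Σ(broken) = 3792 kJ
Bonds formed (products):
  C=O: 4 × 781 = 3124
  O-H: 4 × 450 = 1800
  Σ(formed) = 4924 kJ
ΔH = Σ(broken) − Σ(formed) = 3792 − 4924 = −1132 kJ
For 3× the reaction as written: 3 × (−1132) = −3396 kJ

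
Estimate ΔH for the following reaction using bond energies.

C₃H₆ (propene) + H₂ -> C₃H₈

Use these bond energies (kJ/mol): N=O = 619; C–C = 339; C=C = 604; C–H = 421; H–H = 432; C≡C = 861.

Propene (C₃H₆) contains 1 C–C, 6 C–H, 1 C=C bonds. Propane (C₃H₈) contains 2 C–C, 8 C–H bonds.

Bonds broken (reactants):
  C–C: 1 × 339 = 339
  C–H: 6 × 421 = 2526
  C=C: 1 × 604 = 604
  H–H: 1 × 432 = 432
  Σ(broken) = 3901 kJ
Bonds formed (products):
  C–C: 2 × 339 = 678
  C–H: 8 × 421 = 3368
  Σ(formed) = 4046 kJ
ΔH = Σ(broken) − Σ(formed) = 3901 − 4046 = −145 kJ

ΔH ≈ −145 kJ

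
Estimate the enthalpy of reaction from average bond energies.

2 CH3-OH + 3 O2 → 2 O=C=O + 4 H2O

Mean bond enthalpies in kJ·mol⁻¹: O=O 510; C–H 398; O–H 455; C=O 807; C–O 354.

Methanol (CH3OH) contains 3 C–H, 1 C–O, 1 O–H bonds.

ΔH ≈ −1332 kJ

Bonds broken (reactants):
  C–H: 6 × 398 = 2388
  C–O: 2 × 354 = 708
  O–H: 2 × 455 = 910
  O=O: 3 × 510 = 1530
  Σ(broken) = 5536 kJ
Bonds formed (products):
  C=O: 4 × 807 = 3228
  O–H: 8 × 455 = 3640
  Σ(formed) = 6868 kJ
ΔH = Σ(broken) − Σ(formed) = 5536 − 6868 = −1332 kJ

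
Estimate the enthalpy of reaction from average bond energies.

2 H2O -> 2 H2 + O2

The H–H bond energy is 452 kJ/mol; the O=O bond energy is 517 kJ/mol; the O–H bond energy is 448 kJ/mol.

ΔH ≈ +371 kJ

Bonds broken (reactants):
  O–H: 4 × 448 = 1792
  Σ(broken) = 1792 kJ
Bonds formed (products):
  H–H: 2 × 452 = 904
  O=O: 1 × 517 = 517
  Σ(formed) = 1421 kJ
ΔH = Σ(broken) − Σ(formed) = 1792 − 1421 = +371 kJ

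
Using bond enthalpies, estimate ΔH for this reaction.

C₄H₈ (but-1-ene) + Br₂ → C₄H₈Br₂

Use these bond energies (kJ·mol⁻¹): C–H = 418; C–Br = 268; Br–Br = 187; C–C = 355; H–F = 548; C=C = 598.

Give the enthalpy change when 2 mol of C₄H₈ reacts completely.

Bonds broken (reactants):
  Br–Br: 1 × 187 = 187
  C–C: 2 × 355 = 710
  C–H: 8 × 418 = 3344
  C=C: 1 × 598 = 598
  Σ(broken) = 4839 kJ
Bonds formed (products):
  C–Br: 2 × 268 = 536
  C–C: 3 × 355 = 1065
  C–H: 8 × 418 = 3344
  Σ(formed) = 4945 kJ
ΔH = Σ(broken) − Σ(formed) = 4839 − 4945 = −106 kJ
For 2× the reaction as written: 2 × (−106) = −212 kJ

ΔH = −212 kJ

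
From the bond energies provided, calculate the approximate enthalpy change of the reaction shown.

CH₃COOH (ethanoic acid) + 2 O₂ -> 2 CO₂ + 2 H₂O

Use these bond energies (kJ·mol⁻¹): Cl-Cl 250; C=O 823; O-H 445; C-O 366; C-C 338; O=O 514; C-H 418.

Bonds broken (reactants):
  C-C: 1 × 338 = 338
  C-H: 3 × 418 = 1254
  C-O: 1 × 366 = 366
  C=O: 1 × 823 = 823
  O-H: 1 × 445 = 445
  O=O: 2 × 514 = 1028
  Σ(broken) = 4254 kJ
Bonds formed (products):
  C=O: 4 × 823 = 3292
  O-H: 4 × 445 = 1780
  Σ(formed) = 5072 kJ
ΔH = Σ(broken) − Σ(formed) = 4254 − 5072 = −818 kJ

ΔH ≈ −818 kJ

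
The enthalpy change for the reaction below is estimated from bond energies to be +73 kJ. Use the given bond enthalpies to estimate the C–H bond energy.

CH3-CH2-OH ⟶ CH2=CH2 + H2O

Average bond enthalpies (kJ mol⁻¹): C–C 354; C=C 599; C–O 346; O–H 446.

D(C–H) ≈ 418 kJ/mol

Let D be the C–H bond energy.
Σ(broken) = 1×354 + 5×D + 1×346 + 1×446 = 1146 + 5D
Σ(formed) = 4×D + 1×599 + 2×446 = 1491 + 4D
ΔH = Σ(broken) − Σ(formed) = (1146 + 5D) − (1491 + 4D) = −345 + D
Setting this equal to +73 kJ gives D = 418 kJ/mol.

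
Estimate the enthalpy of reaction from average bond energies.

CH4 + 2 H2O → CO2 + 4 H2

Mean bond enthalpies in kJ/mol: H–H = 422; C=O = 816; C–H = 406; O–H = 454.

ΔH ≈ +120 kJ

Bonds broken (reactants):
  C–H: 4 × 406 = 1624
  O–H: 4 × 454 = 1816
  Σ(broken) = 3440 kJ
Bonds formed (products):
  C=O: 2 × 816 = 1632
  H–H: 4 × 422 = 1688
  Σ(formed) = 3320 kJ
ΔH = Σ(broken) − Σ(formed) = 3440 − 3320 = +120 kJ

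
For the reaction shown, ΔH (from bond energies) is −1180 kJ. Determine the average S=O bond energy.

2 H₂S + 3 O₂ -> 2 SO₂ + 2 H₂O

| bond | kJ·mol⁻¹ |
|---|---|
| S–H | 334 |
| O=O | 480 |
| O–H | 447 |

D(S=O) ≈ 542 kJ/mol

Let D be the S=O bond energy.
Σ(broken) = 3×480 + 4×334 = 2776
Σ(formed) = 4×447 + 4×D = 1788 + 4D
ΔH = Σ(broken) − Σ(formed) = (2776) − (1788 + 4D) = +988 − 4D
Setting this equal to −1180 kJ gives 4D = 2168, so D = 542 kJ/mol.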